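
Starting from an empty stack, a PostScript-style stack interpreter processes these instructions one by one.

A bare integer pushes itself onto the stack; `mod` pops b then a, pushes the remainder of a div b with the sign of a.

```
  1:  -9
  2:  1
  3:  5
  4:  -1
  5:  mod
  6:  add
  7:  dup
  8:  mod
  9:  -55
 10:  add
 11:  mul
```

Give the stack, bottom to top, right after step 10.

-9   [-9]
1    [-9, 1]
5    [-9, 1, 5]
-1   [-9, 1, 5, -1]
mod  [-9, 1, 0]
add  [-9, 1]
dup  [-9, 1, 1]
mod  [-9, 0]
-55  [-9, 0, -55]
add  [-9, -55]

[-9, -55]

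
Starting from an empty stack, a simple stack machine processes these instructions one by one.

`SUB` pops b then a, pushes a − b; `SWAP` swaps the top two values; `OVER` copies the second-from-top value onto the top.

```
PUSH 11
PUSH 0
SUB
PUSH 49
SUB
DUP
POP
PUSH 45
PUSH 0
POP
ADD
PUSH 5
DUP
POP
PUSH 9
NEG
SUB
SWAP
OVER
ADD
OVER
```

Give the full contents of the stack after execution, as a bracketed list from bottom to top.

[14, 21, 14]

PUSH 11 → 11
PUSH 0  → 11 0
SUB     → 11
PUSH 49 → 11 49
SUB     → -38
DUP     → -38 -38
POP     → -38
PUSH 45 → -38 45
PUSH 0  → -38 45 0
POP     → -38 45
ADD     → 7
PUSH 5  → 7 5
DUP     → 7 5 5
POP     → 7 5
PUSH 9  → 7 5 9
NEG     → 7 5 -9
SUB     → 7 14
SWAP    → 14 7
OVER    → 14 7 14
ADD     → 14 21
OVER    → 14 21 14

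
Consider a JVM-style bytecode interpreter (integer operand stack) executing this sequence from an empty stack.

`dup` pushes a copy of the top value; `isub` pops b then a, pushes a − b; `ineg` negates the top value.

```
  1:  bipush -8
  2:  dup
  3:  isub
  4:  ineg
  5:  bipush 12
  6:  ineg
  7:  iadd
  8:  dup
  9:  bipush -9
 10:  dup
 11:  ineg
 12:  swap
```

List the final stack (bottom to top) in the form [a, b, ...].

bipush -8  [-8]
dup        [-8, -8]
isub       [0]
ineg       [0]
bipush 12  [0, 12]
ineg       [0, -12]
iadd       [-12]
dup        [-12, -12]
bipush -9  [-12, -12, -9]
dup        [-12, -12, -9, -9]
ineg       [-12, -12, -9, 9]
swap       [-12, -12, 9, -9]

[-12, -12, 9, -9]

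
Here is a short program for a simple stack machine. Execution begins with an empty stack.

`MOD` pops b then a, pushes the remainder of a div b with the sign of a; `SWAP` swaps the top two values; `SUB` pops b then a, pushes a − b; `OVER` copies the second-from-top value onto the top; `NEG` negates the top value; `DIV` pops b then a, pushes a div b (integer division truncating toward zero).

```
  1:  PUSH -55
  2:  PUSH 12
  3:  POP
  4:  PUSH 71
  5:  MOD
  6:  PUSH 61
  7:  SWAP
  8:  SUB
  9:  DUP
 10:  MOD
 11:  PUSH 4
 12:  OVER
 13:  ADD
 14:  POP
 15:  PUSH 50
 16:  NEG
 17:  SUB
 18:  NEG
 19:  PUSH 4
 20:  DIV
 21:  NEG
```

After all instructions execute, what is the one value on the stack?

12

PUSH -55 → [-55]
PUSH 12  → [-55, 12]
POP      → [-55]
PUSH 71  → [-55, 71]
MOD      → [-55]
PUSH 61  → [-55, 61]
SWAP     → [61, -55]
SUB      → [116]
DUP      → [116, 116]
MOD      → [0]
PUSH 4   → [0, 4]
OVER     → [0, 4, 0]
ADD      → [0, 4]
POP      → [0]
PUSH 50  → [0, 50]
NEG      → [0, -50]
SUB      → [50]
NEG      → [-50]
PUSH 4   → [-50, 4]
DIV      → [-12]
NEG      → [12]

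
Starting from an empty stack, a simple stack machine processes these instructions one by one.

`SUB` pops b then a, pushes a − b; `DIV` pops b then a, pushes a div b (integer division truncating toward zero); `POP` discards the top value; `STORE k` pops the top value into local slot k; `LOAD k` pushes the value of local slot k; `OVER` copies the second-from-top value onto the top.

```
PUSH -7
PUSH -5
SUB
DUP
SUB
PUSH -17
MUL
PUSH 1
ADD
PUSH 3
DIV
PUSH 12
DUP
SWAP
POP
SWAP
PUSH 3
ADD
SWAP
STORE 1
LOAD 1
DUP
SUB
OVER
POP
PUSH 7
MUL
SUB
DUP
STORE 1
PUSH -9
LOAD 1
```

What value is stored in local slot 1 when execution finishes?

PUSH -7   [-7]
PUSH -5   [-7, -5]
SUB       [-2]
DUP       [-2, -2]
SUB       [0]
PUSH -17  [0, -17]
MUL       [0]
PUSH 1    [0, 1]
ADD       [1]
PUSH 3    [1, 3]
DIV       [0]
PUSH 12   [0, 12]
DUP       [0, 12, 12]
SWAP      [0, 12, 12]
POP       [0, 12]
SWAP      [12, 0]
PUSH 3    [12, 0, 3]
ADD       [12, 3]
SWAP      [3, 12]
STORE 1   [3]
LOAD 1    [3, 12]
DUP       [3, 12, 12]
SUB       [3, 0]
OVER      [3, 0, 3]
POP       [3, 0]
PUSH 7    [3, 0, 7]
MUL       [3, 0]
SUB       [3]
DUP       [3, 3]
STORE 1   [3]
PUSH -9   [3, -9]
LOAD 1    [3, -9, 3]

3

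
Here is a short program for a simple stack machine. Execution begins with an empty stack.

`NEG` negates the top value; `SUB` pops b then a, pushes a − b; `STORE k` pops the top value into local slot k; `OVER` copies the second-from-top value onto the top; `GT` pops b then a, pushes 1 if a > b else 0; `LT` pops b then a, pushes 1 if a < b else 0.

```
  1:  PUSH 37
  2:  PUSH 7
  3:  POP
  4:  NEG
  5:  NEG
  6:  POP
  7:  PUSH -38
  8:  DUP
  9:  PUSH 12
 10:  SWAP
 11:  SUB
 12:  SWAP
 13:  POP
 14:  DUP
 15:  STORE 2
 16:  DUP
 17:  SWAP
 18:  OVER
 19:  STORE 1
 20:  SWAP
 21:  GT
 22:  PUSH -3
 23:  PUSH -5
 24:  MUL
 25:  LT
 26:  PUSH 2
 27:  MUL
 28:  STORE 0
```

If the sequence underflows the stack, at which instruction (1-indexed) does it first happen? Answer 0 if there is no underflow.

PUSH 37  -> 37
PUSH 7   -> 37 7
POP      -> 37
NEG      -> -37
NEG      -> 37
POP      -> (empty)
PUSH -38 -> -38
DUP      -> -38 -38
PUSH 12  -> -38 -38 12
SWAP     -> -38 12 -38
SUB      -> -38 50
SWAP     -> 50 -38
POP      -> 50
DUP      -> 50 50
STORE 2  -> 50
DUP      -> 50 50
SWAP     -> 50 50
OVER     -> 50 50 50
STORE 1  -> 50 50
SWAP     -> 50 50
GT       -> 0
PUSH -3  -> 0 -3
PUSH -5  -> 0 -3 -5
MUL      -> 0 15
LT       -> 1
PUSH 2   -> 1 2
MUL      -> 2
STORE 0  -> (empty)

0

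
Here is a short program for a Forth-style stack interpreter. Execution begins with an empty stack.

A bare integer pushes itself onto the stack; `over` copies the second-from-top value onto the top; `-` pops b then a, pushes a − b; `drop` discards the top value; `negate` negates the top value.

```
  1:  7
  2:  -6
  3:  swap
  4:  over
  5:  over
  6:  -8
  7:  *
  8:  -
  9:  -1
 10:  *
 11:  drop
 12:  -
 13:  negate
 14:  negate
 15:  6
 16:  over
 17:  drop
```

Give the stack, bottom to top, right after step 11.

7    : [7]
-6   : [7, -6]
swap : [-6, 7]
over : [-6, 7, -6]
over : [-6, 7, -6, 7]
-8   : [-6, 7, -6, 7, -8]
*    : [-6, 7, -6, -56]
-    : [-6, 7, 50]
-1   : [-6, 7, 50, -1]
*    : [-6, 7, -50]
drop : [-6, 7]

[-6, 7]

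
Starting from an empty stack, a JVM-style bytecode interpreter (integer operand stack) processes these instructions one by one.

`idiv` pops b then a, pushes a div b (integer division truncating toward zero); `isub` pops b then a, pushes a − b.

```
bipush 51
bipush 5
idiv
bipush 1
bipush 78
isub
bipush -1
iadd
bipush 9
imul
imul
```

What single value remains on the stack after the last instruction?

-7020

bipush 51 : 51
bipush 5  : 51 5
idiv      : 10
bipush 1  : 10 1
bipush 78 : 10 1 78
isub      : 10 -77
bipush -1 : 10 -77 -1
iadd      : 10 -78
bipush 9  : 10 -78 9
imul      : 10 -702
imul      : -7020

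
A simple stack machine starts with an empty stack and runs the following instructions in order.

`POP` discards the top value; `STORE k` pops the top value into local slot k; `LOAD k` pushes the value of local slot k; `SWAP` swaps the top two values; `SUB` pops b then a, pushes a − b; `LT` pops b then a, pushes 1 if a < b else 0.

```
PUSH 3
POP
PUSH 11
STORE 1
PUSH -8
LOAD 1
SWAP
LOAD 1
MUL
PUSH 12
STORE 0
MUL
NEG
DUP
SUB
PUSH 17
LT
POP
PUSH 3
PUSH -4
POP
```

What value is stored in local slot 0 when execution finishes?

PUSH 3  → 3
POP     → (empty)
PUSH 11 → 11
STORE 1 → (empty)
PUSH -8 → -8
LOAD 1  → -8 11
SWAP    → 11 -8
LOAD 1  → 11 -8 11
MUL     → 11 -88
PUSH 12 → 11 -88 12
STORE 0 → 11 -88
MUL     → -968
NEG     → 968
DUP     → 968 968
SUB     → 0
PUSH 17 → 0 17
LT      → 1
POP     → (empty)
PUSH 3  → 3
PUSH -4 → 3 -4
POP     → 3

12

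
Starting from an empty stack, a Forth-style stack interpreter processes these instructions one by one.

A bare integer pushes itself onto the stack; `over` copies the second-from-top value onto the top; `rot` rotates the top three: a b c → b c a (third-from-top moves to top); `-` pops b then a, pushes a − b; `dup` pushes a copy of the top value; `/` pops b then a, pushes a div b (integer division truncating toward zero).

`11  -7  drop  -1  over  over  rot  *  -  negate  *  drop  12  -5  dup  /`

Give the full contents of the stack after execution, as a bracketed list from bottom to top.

11     -> 11
-7     -> 11 -7
drop   -> 11
-1     -> 11 -1
over   -> 11 -1 11
over   -> 11 -1 11 -1
rot    -> 11 11 -1 -1
*      -> 11 11 1
-      -> 11 10
negate -> 11 -10
*      -> -110
drop   -> (empty)
12     -> 12
-5     -> 12 -5
dup    -> 12 -5 -5
/      -> 12 1

[12, 1]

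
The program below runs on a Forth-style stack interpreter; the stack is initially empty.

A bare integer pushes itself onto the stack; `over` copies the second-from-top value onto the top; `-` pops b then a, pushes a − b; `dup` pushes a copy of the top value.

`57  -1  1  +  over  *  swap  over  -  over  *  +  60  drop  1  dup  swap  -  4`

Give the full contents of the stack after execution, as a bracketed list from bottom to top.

[0, 0, 4]

57   -> 57
-1   -> 57 -1
1    -> 57 -1 1
+    -> 57 0
over -> 57 0 57
*    -> 57 0
swap -> 0 57
over -> 0 57 0
-    -> 0 57
over -> 0 57 0
*    -> 0 0
+    -> 0
60   -> 0 60
drop -> 0
1    -> 0 1
dup  -> 0 1 1
swap -> 0 1 1
-    -> 0 0
4    -> 0 0 4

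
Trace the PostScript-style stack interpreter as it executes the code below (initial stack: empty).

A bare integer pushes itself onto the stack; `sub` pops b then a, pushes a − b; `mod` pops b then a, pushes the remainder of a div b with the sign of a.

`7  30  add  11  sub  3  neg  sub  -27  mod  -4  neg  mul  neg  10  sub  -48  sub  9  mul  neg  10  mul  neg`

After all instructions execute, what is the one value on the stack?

2700

7    [7]
30   [7, 30]
add  [37]
11   [37, 11]
sub  [26]
3    [26, 3]
neg  [26, -3]
sub  [29]
-27  [29, -27]
mod  [2]
-4   [2, -4]
neg  [2, 4]
mul  [8]
neg  [-8]
10   [-8, 10]
sub  [-18]
-48  [-18, -48]
sub  [30]
9    [30, 9]
mul  [270]
neg  [-270]
10   [-270, 10]
mul  [-2700]
neg  [2700]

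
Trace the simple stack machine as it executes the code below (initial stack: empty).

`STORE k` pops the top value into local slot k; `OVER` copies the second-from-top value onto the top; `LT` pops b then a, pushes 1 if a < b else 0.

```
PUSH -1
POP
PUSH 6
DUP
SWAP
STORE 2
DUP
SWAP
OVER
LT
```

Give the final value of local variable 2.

PUSH -1 -> [-1]
POP     -> []
PUSH 6  -> [6]
DUP     -> [6, 6]
SWAP    -> [6, 6]
STORE 2 -> [6]
DUP     -> [6, 6]
SWAP    -> [6, 6]
OVER    -> [6, 6, 6]
LT      -> [6, 0]

6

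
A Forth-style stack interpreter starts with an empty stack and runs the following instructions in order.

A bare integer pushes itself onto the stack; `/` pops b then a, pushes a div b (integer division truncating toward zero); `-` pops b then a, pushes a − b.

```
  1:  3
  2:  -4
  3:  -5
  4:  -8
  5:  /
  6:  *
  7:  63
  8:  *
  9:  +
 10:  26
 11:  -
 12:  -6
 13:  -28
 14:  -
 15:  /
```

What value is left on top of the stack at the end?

3   → [3]
-4  → [3, -4]
-5  → [3, -4, -5]
-8  → [3, -4, -5, -8]
/   → [3, -4, 0]
*   → [3, 0]
63  → [3, 0, 63]
*   → [3, 0]
+   → [3]
26  → [3, 26]
-   → [-23]
-6  → [-23, -6]
-28 → [-23, -6, -28]
-   → [-23, 22]
/   → [-1]

-1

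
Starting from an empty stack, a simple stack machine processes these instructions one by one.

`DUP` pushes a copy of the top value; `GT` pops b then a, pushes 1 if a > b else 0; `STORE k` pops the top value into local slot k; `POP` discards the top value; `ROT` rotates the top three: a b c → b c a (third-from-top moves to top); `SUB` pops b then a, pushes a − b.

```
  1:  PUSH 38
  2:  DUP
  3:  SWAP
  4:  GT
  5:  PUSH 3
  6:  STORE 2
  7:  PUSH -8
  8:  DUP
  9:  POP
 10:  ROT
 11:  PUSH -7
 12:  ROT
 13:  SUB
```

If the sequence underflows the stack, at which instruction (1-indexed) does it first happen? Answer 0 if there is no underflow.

PUSH 38 : [38]
DUP     : [38, 38]
SWAP    : [38, 38]
GT      : [0]
PUSH 3  : [0, 3]
STORE 2 : [0]
PUSH -8 : [0, -8]
DUP     : [0, -8, -8]
POP     : [0, -8]
ROT  — needs 3 operands, stack has 2 → underflow

10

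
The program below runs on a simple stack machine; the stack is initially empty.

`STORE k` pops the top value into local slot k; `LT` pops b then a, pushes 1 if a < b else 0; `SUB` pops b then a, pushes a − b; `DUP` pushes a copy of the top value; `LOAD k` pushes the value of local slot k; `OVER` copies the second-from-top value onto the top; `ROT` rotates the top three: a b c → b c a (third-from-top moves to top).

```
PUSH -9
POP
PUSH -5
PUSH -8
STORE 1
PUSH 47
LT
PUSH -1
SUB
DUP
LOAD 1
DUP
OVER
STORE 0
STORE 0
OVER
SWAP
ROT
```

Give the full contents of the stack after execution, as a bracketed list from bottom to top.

PUSH -9  -9
POP      (empty)
PUSH -5  -5
PUSH -8  -5 -8
STORE 1  -5
PUSH 47  -5 47
LT       1
PUSH -1  1 -1
SUB      2
DUP      2 2
LOAD 1   2 2 -8
DUP      2 2 -8 -8
OVER     2 2 -8 -8 -8
STORE 0  2 2 -8 -8
STORE 0  2 2 -8
OVER     2 2 -8 2
SWAP     2 2 2 -8
ROT      2 2 -8 2

[2, 2, -8, 2]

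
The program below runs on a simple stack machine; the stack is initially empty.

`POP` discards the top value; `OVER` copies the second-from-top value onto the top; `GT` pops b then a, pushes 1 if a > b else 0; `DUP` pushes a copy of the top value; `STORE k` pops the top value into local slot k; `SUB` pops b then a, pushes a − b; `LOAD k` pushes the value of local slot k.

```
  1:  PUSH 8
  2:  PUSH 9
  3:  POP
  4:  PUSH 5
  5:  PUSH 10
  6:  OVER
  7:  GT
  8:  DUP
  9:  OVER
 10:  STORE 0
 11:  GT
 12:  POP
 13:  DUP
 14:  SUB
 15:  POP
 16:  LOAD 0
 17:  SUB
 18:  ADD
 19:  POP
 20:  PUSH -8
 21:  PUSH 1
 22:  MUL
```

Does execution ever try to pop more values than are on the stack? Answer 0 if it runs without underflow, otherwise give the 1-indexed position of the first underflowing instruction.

18

PUSH 8  -> [8]
PUSH 9  -> [8, 9]
POP     -> [8]
PUSH 5  -> [8, 5]
PUSH 10 -> [8, 5, 10]
OVER    -> [8, 5, 10, 5]
GT      -> [8, 5, 1]
DUP     -> [8, 5, 1, 1]
OVER    -> [8, 5, 1, 1, 1]
STORE 0 -> [8, 5, 1, 1]
GT      -> [8, 5, 0]
POP     -> [8, 5]
DUP     -> [8, 5, 5]
SUB     -> [8, 0]
POP     -> [8]
LOAD 0  -> [8, 1]
SUB     -> [7]
ADD  — needs 2 operands, stack has 1 → underflow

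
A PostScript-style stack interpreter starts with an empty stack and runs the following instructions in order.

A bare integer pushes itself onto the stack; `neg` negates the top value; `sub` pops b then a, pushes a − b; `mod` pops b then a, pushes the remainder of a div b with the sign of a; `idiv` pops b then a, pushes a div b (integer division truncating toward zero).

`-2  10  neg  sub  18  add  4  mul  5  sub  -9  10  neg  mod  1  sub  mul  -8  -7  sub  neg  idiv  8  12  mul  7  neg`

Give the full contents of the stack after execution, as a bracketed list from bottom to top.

[-990, 96, -7]

-2   : -2
10   : -2 10
neg  : -2 -10
sub  : 8
18   : 8 18
add  : 26
4    : 26 4
mul  : 104
5    : 104 5
sub  : 99
-9   : 99 -9
10   : 99 -9 10
neg  : 99 -9 -10
mod  : 99 -9
1    : 99 -9 1
sub  : 99 -10
mul  : -990
-8   : -990 -8
-7   : -990 -8 -7
sub  : -990 -1
neg  : -990 1
idiv : -990
8    : -990 8
12   : -990 8 12
mul  : -990 96
7    : -990 96 7
neg  : -990 96 -7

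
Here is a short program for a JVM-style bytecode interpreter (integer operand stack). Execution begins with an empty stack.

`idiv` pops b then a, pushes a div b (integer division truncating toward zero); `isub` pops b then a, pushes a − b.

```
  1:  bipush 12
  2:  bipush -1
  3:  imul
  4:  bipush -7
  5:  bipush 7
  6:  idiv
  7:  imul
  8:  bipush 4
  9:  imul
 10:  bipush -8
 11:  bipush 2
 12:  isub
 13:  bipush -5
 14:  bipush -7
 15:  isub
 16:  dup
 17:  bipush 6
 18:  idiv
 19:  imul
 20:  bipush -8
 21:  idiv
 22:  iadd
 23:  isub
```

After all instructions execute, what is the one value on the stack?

bipush 12 → [12]
bipush -1 → [12, -1]
imul      → [-12]
bipush -7 → [-12, -7]
bipush 7  → [-12, -7, 7]
idiv      → [-12, -1]
imul      → [12]
bipush 4  → [12, 4]
imul      → [48]
bipush -8 → [48, -8]
bipush 2  → [48, -8, 2]
isub      → [48, -10]
bipush -5 → [48, -10, -5]
bipush -7 → [48, -10, -5, -7]
isub      → [48, -10, 2]
dup       → [48, -10, 2, 2]
bipush 6  → [48, -10, 2, 2, 6]
idiv      → [48, -10, 2, 0]
imul      → [48, -10, 0]
bipush -8 → [48, -10, 0, -8]
idiv      → [48, -10, 0]
iadd      → [48, -10]
isub      → [58]

58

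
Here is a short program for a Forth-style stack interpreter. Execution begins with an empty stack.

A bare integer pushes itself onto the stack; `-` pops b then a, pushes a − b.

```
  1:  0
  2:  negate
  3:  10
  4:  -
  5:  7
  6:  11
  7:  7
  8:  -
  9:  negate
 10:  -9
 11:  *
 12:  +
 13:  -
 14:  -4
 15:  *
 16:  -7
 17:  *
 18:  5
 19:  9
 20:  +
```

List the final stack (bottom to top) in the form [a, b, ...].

0      -> 0
negate -> 0
10     -> 0 10
-      -> -10
7      -> -10 7
11     -> -10 7 11
7      -> -10 7 11 7
-      -> -10 7 4
negate -> -10 7 -4
-9     -> -10 7 -4 -9
*      -> -10 7 36
+      -> -10 43
-      -> -53
-4     -> -53 -4
*      -> 212
-7     -> 212 -7
*      -> -1484
5      -> -1484 5
9      -> -1484 5 9
+      -> -1484 14

[-1484, 14]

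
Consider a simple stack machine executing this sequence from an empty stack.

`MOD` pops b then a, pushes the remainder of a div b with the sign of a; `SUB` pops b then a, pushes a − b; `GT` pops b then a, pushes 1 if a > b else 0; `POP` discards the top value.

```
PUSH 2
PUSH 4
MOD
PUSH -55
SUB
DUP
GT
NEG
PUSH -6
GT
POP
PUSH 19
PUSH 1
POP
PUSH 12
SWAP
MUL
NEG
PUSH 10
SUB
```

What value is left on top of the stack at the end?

-238

PUSH 2   -> [2]
PUSH 4   -> [2, 4]
MOD      -> [2]
PUSH -55 -> [2, -55]
SUB      -> [57]
DUP      -> [57, 57]
GT       -> [0]
NEG      -> [0]
PUSH -6  -> [0, -6]
GT       -> [1]
POP      -> []
PUSH 19  -> [19]
PUSH 1   -> [19, 1]
POP      -> [19]
PUSH 12  -> [19, 12]
SWAP     -> [12, 19]
MUL      -> [228]
NEG      -> [-228]
PUSH 10  -> [-228, 10]
SUB      -> [-238]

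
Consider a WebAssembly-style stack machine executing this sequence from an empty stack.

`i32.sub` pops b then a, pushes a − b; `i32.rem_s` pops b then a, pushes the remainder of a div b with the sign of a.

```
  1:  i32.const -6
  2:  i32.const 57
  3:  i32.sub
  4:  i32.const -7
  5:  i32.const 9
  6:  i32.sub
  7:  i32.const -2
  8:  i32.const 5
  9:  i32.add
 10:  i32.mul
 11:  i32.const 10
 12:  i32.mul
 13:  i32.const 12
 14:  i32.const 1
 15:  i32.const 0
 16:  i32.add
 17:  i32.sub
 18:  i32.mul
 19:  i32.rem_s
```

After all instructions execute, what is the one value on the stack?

i32.const -6 → [-6]
i32.const 57 → [-6, 57]
i32.sub      → [-63]
i32.const -7 → [-63, -7]
i32.const 9  → [-63, -7, 9]
i32.sub      → [-63, -16]
i32.const -2 → [-63, -16, -2]
i32.const 5  → [-63, -16, -2, 5]
i32.add      → [-63, -16, 3]
i32.mul      → [-63, -48]
i32.const 10 → [-63, -48, 10]
i32.mul      → [-63, -480]
i32.const 12 → [-63, -480, 12]
i32.const 1  → [-63, -480, 12, 1]
i32.const 0  → [-63, -480, 12, 1, 0]
i32.add      → [-63, -480, 12, 1]
i32.sub      → [-63, -480, 11]
i32.mul      → [-63, -5280]
i32.rem_s    → [-63]

-63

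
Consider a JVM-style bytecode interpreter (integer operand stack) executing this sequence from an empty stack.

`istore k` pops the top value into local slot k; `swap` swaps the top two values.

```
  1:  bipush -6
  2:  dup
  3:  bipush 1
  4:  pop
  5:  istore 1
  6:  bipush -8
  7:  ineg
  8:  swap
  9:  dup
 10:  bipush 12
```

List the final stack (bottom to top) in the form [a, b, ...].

[8, -6, -6, 12]

bipush -6 → [-6]
dup       → [-6, -6]
bipush 1  → [-6, -6, 1]
pop       → [-6, -6]
istore 1  → [-6]
bipush -8 → [-6, -8]
ineg      → [-6, 8]
swap      → [8, -6]
dup       → [8, -6, -6]
bipush 12 → [8, -6, -6, 12]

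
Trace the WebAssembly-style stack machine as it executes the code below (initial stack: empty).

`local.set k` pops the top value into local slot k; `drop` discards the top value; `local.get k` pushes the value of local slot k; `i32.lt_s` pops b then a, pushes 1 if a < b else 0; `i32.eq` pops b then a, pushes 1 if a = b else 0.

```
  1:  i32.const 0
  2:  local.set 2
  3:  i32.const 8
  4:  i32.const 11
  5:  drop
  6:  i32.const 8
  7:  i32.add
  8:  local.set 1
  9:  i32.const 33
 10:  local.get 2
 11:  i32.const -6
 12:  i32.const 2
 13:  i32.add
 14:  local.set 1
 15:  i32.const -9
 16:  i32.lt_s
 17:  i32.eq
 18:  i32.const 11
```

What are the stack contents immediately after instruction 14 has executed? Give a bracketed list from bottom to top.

i32.const 0   [0]
local.set 2   []
i32.const 8   [8]
i32.const 11  [8, 11]
drop          [8]
i32.const 8   [8, 8]
i32.add       [16]
local.set 1   []
i32.const 33  [33]
local.get 2   [33, 0]
i32.const -6  [33, 0, -6]
i32.const 2   [33, 0, -6, 2]
i32.add       [33, 0, -4]
local.set 1   [33, 0]

[33, 0]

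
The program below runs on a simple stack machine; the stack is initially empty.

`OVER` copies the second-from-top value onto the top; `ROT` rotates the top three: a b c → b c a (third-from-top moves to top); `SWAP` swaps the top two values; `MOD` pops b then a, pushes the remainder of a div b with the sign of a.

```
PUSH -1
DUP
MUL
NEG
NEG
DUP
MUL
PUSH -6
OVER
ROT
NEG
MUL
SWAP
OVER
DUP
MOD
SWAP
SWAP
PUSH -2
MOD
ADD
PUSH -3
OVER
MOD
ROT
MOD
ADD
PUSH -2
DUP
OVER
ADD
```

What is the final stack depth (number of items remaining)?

PUSH -1 -> -1
DUP     -> -1 -1
MUL     -> 1
NEG     -> -1
NEG     -> 1
DUP     -> 1 1
MUL     -> 1
PUSH -6 -> 1 -6
OVER    -> 1 -6 1
ROT     -> -6 1 1
NEG     -> -6 1 -1
MUL     -> -6 -1
SWAP    -> -1 -6
OVER    -> -1 -6 -1
DUP     -> -1 -6 -1 -1
MOD     -> -1 -6 0
SWAP    -> -1 0 -6
SWAP    -> -1 -6 0
PUSH -2 -> -1 -6 0 -2
MOD     -> -1 -6 0
ADD     -> -1 -6
PUSH -3 -> -1 -6 -3
OVER    -> -1 -6 -3 -6
MOD     -> -1 -6 -3
ROT     -> -6 -3 -1
MOD     -> -6 0
ADD     -> -6
PUSH -2 -> -6 -2
DUP     -> -6 -2 -2
OVER    -> -6 -2 -2 -2
ADD     -> -6 -2 -4

3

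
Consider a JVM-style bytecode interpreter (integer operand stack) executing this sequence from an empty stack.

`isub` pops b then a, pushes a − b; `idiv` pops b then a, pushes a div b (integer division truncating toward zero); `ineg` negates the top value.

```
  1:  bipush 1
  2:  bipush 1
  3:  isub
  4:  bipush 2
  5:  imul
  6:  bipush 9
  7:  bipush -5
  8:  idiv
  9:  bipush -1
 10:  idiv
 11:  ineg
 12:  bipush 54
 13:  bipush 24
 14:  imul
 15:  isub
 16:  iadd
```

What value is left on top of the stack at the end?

-1297

bipush 1  -> [1]
bipush 1  -> [1, 1]
isub      -> [0]
bipush 2  -> [0, 2]
imul      -> [0]
bipush 9  -> [0, 9]
bipush -5 -> [0, 9, -5]
idiv      -> [0, -1]
bipush -1 -> [0, -1, -1]
idiv      -> [0, 1]
ineg      -> [0, -1]
bipush 54 -> [0, -1, 54]
bipush 24 -> [0, -1, 54, 24]
imul      -> [0, -1, 1296]
isub      -> [0, -1297]
iadd      -> [-1297]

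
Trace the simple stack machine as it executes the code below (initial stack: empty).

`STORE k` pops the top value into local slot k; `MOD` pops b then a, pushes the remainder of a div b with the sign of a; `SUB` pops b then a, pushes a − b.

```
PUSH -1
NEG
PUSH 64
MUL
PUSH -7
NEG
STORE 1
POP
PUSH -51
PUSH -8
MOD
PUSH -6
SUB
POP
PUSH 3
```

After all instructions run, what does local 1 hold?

PUSH -1  -> [-1]
NEG      -> [1]
PUSH 64  -> [1, 64]
MUL      -> [64]
PUSH -7  -> [64, -7]
NEG      -> [64, 7]
STORE 1  -> [64]
POP      -> []
PUSH -51 -> [-51]
PUSH -8  -> [-51, -8]
MOD      -> [-3]
PUSH -6  -> [-3, -6]
SUB      -> [3]
POP      -> []
PUSH 3   -> [3]

7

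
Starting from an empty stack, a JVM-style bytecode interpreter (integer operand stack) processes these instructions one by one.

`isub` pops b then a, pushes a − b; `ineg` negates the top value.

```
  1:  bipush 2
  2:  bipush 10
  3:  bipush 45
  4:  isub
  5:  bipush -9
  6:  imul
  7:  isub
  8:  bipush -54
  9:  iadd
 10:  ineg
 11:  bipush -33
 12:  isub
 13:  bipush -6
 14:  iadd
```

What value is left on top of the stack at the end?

394

bipush 2    [2]
bipush 10   [2, 10]
bipush 45   [2, 10, 45]
isub        [2, -35]
bipush -9   [2, -35, -9]
imul        [2, 315]
isub        [-313]
bipush -54  [-313, -54]
iadd        [-367]
ineg        [367]
bipush -33  [367, -33]
isub        [400]
bipush -6   [400, -6]
iadd        [394]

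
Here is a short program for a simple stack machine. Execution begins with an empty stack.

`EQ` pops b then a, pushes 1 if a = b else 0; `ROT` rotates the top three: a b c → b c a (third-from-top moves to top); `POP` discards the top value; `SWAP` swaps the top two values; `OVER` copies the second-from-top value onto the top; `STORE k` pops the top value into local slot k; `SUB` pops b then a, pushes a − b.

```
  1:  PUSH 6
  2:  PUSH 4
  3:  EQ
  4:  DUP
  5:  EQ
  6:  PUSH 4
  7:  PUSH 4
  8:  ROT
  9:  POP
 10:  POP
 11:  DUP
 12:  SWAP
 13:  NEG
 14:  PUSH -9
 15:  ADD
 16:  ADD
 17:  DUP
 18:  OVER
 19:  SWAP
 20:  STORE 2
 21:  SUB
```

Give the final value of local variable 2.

PUSH 6  → 6
PUSH 4  → 6 4
EQ      → 0
DUP     → 0 0
EQ      → 1
PUSH 4  → 1 4
PUSH 4  → 1 4 4
ROT     → 4 4 1
POP     → 4 4
POP     → 4
DUP     → 4 4
SWAP    → 4 4
NEG     → 4 -4
PUSH -9 → 4 -4 -9
ADD     → 4 -13
ADD     → -9
DUP     → -9 -9
OVER    → -9 -9 -9
SWAP    → -9 -9 -9
STORE 2 → -9 -9
SUB     → 0

-9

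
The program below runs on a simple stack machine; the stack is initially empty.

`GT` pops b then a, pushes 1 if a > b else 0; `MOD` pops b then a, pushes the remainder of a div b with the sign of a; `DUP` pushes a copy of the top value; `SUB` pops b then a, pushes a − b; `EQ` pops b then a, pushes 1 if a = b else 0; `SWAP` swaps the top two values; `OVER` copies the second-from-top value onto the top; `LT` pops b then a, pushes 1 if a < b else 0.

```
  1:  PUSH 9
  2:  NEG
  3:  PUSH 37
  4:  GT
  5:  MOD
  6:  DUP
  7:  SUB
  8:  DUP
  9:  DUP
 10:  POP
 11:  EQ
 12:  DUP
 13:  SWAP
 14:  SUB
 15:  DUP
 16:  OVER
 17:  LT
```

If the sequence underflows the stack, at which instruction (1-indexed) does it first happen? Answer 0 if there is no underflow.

PUSH 9  → 9
NEG     → -9
PUSH 37 → -9 37
GT      → 0
MOD  — needs 2 operands, stack has 1 → underflow

5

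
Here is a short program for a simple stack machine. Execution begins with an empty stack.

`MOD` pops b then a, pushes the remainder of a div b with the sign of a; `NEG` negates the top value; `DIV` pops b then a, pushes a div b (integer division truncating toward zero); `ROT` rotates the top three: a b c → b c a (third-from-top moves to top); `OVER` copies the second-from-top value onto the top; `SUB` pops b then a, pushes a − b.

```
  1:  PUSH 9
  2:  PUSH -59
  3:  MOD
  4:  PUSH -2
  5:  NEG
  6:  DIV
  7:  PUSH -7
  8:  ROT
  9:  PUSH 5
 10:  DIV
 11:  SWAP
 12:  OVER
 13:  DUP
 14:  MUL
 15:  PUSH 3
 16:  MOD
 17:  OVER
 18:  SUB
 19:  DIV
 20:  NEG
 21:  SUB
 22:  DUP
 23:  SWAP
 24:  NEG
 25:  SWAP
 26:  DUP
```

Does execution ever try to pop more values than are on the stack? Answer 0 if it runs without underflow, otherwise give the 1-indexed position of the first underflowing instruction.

PUSH 9   -> 9
PUSH -59 -> 9 -59
MOD      -> 9
PUSH -2  -> 9 -2
NEG      -> 9 2
DIV      -> 4
PUSH -7  -> 4 -7
ROT  — needs 3 operands, stack has 2 → underflow

8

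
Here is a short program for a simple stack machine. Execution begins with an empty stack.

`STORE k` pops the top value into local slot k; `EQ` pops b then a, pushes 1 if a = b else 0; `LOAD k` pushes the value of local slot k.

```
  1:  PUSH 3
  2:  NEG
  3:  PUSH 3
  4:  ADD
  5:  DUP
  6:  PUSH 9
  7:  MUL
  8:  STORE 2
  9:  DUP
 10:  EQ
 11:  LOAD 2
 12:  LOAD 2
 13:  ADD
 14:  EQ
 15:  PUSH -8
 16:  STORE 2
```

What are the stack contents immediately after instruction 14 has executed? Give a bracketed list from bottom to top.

PUSH 3   [3]
NEG      [-3]
PUSH 3   [-3, 3]
ADD      [0]
DUP      [0, 0]
PUSH 9   [0, 0, 9]
MUL      [0, 0]
STORE 2  [0]
DUP      [0, 0]
EQ       [1]
LOAD 2   [1, 0]
LOAD 2   [1, 0, 0]
ADD      [1, 0]
EQ       [0]

[0]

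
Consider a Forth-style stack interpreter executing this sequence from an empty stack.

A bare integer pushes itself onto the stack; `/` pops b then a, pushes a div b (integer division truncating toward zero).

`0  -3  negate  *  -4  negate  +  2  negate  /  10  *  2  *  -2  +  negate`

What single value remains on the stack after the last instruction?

0       0
-3      0 -3
negate  0 3
*       0
-4      0 -4
negate  0 4
+       4
2       4 2
negate  4 -2
/       -2
10      -2 10
*       -20
2       -20 2
*       -40
-2      -40 -2
+       -42
negate  42

42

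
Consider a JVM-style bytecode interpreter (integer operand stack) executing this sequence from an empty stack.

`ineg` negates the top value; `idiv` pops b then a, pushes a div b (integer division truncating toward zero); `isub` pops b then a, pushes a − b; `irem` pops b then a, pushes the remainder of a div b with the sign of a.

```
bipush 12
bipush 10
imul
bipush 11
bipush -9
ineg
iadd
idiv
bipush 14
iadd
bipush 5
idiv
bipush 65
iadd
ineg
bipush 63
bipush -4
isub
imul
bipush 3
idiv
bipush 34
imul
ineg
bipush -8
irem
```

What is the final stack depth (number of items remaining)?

1

bipush 12 -> 12
bipush 10 -> 12 10
imul      -> 120
bipush 11 -> 120 11
bipush -9 -> 120 11 -9
ineg      -> 120 11 9
iadd      -> 120 20
idiv      -> 6
bipush 14 -> 6 14
iadd      -> 20
bipush 5  -> 20 5
idiv      -> 4
bipush 65 -> 4 65
iadd      -> 69
ineg      -> -69
bipush 63 -> -69 63
bipush -4 -> -69 63 -4
isub      -> -69 67
imul      -> -4623
bipush 3  -> -4623 3
idiv      -> -1541
bipush 34 -> -1541 34
imul      -> -52394
ineg      -> 52394
bipush -8 -> 52394 -8
irem      -> 2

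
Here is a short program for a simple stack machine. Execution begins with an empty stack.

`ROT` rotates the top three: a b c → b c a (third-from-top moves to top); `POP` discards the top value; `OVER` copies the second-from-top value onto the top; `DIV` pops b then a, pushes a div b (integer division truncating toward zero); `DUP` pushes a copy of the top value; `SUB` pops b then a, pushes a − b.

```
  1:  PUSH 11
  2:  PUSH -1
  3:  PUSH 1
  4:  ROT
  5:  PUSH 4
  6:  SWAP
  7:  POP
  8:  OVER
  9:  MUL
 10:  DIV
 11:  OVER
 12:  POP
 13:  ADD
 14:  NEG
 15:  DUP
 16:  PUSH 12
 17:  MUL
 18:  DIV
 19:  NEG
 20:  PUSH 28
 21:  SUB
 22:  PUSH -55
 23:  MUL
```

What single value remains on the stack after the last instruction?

PUSH 11  -> [11]
PUSH -1  -> [11, -1]
PUSH 1   -> [11, -1, 1]
ROT      -> [-1, 1, 11]
PUSH 4   -> [-1, 1, 11, 4]
SWAP     -> [-1, 1, 4, 11]
POP      -> [-1, 1, 4]
OVER     -> [-1, 1, 4, 1]
MUL      -> [-1, 1, 4]
DIV      -> [-1, 0]
OVER     -> [-1, 0, -1]
POP      -> [-1, 0]
ADD      -> [-1]
NEG      -> [1]
DUP      -> [1, 1]
PUSH 12  -> [1, 1, 12]
MUL      -> [1, 12]
DIV      -> [0]
NEG      -> [0]
PUSH 28  -> [0, 28]
SUB      -> [-28]
PUSH -55 -> [-28, -55]
MUL      -> [1540]

1540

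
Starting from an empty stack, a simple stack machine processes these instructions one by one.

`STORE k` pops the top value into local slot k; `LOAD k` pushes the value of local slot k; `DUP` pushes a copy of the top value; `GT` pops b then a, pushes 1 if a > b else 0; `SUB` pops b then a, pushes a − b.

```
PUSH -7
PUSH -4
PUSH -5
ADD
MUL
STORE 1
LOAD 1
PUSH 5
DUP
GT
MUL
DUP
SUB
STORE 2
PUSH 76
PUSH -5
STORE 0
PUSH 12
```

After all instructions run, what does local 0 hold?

PUSH -7 → -7
PUSH -4 → -7 -4
PUSH -5 → -7 -4 -5
ADD     → -7 -9
MUL     → 63
STORE 1 → (empty)
LOAD 1  → 63
PUSH 5  → 63 5
DUP     → 63 5 5
GT      → 63 0
MUL     → 0
DUP     → 0 0
SUB     → 0
STORE 2 → (empty)
PUSH 76 → 76
PUSH -5 → 76 -5
STORE 0 → 76
PUSH 12 → 76 12

-5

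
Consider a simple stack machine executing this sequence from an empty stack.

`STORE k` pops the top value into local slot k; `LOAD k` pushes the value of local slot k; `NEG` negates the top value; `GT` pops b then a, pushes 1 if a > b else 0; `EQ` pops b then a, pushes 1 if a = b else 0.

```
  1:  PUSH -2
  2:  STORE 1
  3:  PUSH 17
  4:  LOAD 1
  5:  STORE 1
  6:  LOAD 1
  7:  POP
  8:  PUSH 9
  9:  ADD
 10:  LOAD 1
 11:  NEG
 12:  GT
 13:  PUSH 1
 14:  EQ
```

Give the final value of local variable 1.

PUSH -2 → -2
STORE 1 → (empty)
PUSH 17 → 17
LOAD 1  → 17 -2
STORE 1 → 17
LOAD 1  → 17 -2
POP     → 17
PUSH 9  → 17 9
ADD     → 26
LOAD 1  → 26 -2
NEG     → 26 2
GT      → 1
PUSH 1  → 1 1
EQ      → 1

-2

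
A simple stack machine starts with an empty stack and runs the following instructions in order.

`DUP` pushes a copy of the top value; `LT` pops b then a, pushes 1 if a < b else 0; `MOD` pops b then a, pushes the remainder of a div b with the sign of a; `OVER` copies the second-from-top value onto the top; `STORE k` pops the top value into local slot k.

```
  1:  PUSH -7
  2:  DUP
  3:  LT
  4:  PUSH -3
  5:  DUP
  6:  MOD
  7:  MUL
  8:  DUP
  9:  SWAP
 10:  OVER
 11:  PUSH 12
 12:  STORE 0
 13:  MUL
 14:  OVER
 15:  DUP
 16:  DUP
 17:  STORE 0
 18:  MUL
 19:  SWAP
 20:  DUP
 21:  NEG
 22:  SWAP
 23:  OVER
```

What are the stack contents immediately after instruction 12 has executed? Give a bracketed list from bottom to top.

PUSH -7 -> -7
DUP     -> -7 -7
LT      -> 0
PUSH -3 -> 0 -3
DUP     -> 0 -3 -3
MOD     -> 0 0
MUL     -> 0
DUP     -> 0 0
SWAP    -> 0 0
OVER    -> 0 0 0
PUSH 12 -> 0 0 0 12
STORE 0 -> 0 0 0

[0, 0, 0]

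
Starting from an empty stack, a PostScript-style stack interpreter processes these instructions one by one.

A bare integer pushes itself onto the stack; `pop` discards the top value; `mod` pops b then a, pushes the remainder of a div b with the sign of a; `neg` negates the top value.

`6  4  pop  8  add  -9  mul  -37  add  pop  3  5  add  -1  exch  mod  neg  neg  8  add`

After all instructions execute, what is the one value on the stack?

7

6    -> 6
4    -> 6 4
pop  -> 6
8    -> 6 8
add  -> 14
-9   -> 14 -9
mul  -> -126
-37  -> -126 -37
add  -> -163
pop  -> (empty)
3    -> 3
5    -> 3 5
add  -> 8
-1   -> 8 -1
exch -> -1 8
mod  -> -1
neg  -> 1
neg  -> -1
8    -> -1 8
add  -> 7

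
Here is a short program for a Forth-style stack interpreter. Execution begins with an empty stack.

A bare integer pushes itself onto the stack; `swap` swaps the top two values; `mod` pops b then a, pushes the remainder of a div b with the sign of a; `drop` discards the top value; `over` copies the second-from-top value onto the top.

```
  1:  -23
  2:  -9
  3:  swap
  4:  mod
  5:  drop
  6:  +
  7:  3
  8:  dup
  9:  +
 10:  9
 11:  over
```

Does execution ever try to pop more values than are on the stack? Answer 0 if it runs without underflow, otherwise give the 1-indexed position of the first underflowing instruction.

-23  : [-23]
-9   : [-23, -9]
swap : [-9, -23]
mod  : [-9]
drop : []
+  — needs 2 operands, stack has 0 → underflow

6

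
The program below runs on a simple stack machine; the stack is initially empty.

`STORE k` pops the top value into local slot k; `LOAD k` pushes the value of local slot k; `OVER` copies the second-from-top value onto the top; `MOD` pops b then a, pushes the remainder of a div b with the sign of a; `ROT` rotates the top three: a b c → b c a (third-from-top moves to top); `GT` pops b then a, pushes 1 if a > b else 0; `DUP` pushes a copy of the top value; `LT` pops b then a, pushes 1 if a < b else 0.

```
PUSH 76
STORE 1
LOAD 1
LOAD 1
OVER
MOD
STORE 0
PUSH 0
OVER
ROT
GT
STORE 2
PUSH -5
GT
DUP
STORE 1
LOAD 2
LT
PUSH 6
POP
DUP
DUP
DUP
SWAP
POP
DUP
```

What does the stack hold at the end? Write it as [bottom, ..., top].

PUSH 76 : 76
STORE 1 : (empty)
LOAD 1  : 76
LOAD 1  : 76 76
OVER    : 76 76 76
MOD     : 76 0
STORE 0 : 76
PUSH 0  : 76 0
OVER    : 76 0 76
ROT     : 0 76 76
GT      : 0 0
STORE 2 : 0
PUSH -5 : 0 -5
GT      : 1
DUP     : 1 1
STORE 1 : 1
LOAD 2  : 1 0
LT      : 0
PUSH 6  : 0 6
POP     : 0
DUP     : 0 0
DUP     : 0 0 0
DUP     : 0 0 0 0
SWAP    : 0 0 0 0
POP     : 0 0 0
DUP     : 0 0 0 0

[0, 0, 0, 0]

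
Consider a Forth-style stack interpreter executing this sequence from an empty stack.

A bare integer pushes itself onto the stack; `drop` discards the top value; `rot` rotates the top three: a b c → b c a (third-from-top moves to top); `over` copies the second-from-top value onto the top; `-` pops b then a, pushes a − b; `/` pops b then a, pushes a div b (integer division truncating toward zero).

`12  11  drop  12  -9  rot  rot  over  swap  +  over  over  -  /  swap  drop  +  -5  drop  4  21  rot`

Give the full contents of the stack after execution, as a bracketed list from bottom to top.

[4, 21, -11]

12    [12]
11    [12, 11]
drop  [12]
12    [12, 12]
-9    [12, 12, -9]
rot   [12, -9, 12]
rot   [-9, 12, 12]
over  [-9, 12, 12, 12]
swap  [-9, 12, 12, 12]
+     [-9, 12, 24]
over  [-9, 12, 24, 12]
over  [-9, 12, 24, 12, 24]
-     [-9, 12, 24, -12]
/     [-9, 12, -2]
swap  [-9, -2, 12]
drop  [-9, -2]
+     [-11]
-5    [-11, -5]
drop  [-11]
4     [-11, 4]
21    [-11, 4, 21]
rot   [4, 21, -11]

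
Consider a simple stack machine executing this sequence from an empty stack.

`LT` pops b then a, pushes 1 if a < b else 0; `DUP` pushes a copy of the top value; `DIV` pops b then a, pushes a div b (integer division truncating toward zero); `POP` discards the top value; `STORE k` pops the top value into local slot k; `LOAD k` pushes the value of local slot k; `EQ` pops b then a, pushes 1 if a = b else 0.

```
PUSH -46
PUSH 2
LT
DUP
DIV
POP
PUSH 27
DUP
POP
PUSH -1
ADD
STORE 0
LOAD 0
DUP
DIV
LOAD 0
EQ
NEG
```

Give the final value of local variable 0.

PUSH -46 : -46
PUSH 2   : -46 2
LT       : 1
DUP      : 1 1
DIV      : 1
POP      : (empty)
PUSH 27  : 27
DUP      : 27 27
POP      : 27
PUSH -1  : 27 -1
ADD      : 26
STORE 0  : (empty)
LOAD 0   : 26
DUP      : 26 26
DIV      : 1
LOAD 0   : 1 26
EQ       : 0
NEG      : 0

26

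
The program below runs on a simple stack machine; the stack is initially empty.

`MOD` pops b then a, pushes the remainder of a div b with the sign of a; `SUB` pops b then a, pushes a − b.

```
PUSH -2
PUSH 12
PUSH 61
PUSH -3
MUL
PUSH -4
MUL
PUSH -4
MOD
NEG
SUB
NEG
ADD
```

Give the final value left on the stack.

-14

PUSH -2 → -2
PUSH 12 → -2 12
PUSH 61 → -2 12 61
PUSH -3 → -2 12 61 -3
MUL     → -2 12 -183
PUSH -4 → -2 12 -183 -4
MUL     → -2 12 732
PUSH -4 → -2 12 732 -4
MOD     → -2 12 0
NEG     → -2 12 0
SUB     → -2 12
NEG     → -2 -12
ADD     → -14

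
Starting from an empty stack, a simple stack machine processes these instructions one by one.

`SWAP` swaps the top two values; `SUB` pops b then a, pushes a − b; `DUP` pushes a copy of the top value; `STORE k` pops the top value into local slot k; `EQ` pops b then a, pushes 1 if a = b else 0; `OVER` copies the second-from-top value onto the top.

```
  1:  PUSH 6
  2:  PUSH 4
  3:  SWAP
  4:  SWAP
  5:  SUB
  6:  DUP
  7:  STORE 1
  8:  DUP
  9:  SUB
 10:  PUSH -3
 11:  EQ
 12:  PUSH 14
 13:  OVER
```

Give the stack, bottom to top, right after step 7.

[2]

PUSH 6  : [6]
PUSH 4  : [6, 4]
SWAP    : [4, 6]
SWAP    : [6, 4]
SUB     : [2]
DUP     : [2, 2]
STORE 1 : [2]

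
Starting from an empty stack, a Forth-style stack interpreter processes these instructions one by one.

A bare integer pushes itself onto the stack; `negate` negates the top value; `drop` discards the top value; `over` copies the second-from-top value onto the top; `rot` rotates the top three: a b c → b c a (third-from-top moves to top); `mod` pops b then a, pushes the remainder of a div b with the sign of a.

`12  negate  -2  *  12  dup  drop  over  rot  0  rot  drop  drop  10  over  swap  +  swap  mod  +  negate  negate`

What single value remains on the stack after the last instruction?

22

12     -> [12]
negate -> [-12]
-2     -> [-12, -2]
*      -> [24]
12     -> [24, 12]
dup    -> [24, 12, 12]
drop   -> [24, 12]
over   -> [24, 12, 24]
rot    -> [12, 24, 24]
0      -> [12, 24, 24, 0]
rot    -> [12, 24, 0, 24]
drop   -> [12, 24, 0]
drop   -> [12, 24]
10     -> [12, 24, 10]
over   -> [12, 24, 10, 24]
swap   -> [12, 24, 24, 10]
+      -> [12, 24, 34]
swap   -> [12, 34, 24]
mod    -> [12, 10]
+      -> [22]
negate -> [-22]
negate -> [22]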